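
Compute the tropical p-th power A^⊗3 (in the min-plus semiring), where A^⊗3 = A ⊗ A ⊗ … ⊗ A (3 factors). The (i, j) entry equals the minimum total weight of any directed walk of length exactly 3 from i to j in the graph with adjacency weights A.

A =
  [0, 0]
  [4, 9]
A^⊗3 =
  [0, 0]
  [4, 4]

Each entry (A^⊗3)_ij equals the minimum over all length-3 walks i = v_0 → v_1 → … → v_3 = j of Σ_t A[v_t][v_{t+1}]. For example, for (i, j) = (0, 1) we minimise over 4 possible intermediate vertex sequences; the minimum is 0, attained along the walk 0 → 0 → 0 → 1.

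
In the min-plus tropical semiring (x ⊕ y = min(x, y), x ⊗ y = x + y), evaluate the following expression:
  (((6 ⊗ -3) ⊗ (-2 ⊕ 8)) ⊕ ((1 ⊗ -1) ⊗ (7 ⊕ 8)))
(((6 ⊗ -3) ⊗ (-2 ⊕ 8)) ⊕ ((1 ⊗ -1) ⊗ (7 ⊕ 8))) = 1

Expand innermost to outermost. Recall ⊕ takes the minimum of its arguments and ⊗ takes their sum. Working out the expression (((6 ⊗ -3) ⊗ (-2 ⊕ 8)) ⊕ ((1 ⊗ -1) ⊗ (7 ⊕ 8))) gives 1.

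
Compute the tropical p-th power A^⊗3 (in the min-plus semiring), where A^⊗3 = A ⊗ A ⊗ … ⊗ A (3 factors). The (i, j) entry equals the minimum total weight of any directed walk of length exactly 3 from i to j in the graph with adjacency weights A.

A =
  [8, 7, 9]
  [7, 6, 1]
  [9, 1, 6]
A^⊗3 =
  [17, 9, 11]
  [9, 8, 3]
  [11, 3, 8]

Each entry (A^⊗3)_ij equals the minimum over all length-3 walks i = v_0 → v_1 → … → v_3 = j of Σ_t A[v_t][v_{t+1}]. For example, for (i, j) = (0, 2) we minimise over 9 possible intermediate vertex sequences; the minimum is 11, attained along the walk 0 → 2 → 1 → 2.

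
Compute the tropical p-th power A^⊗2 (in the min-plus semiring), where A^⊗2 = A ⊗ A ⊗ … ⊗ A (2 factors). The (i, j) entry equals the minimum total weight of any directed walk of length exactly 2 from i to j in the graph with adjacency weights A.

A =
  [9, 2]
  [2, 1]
A^⊗2 =
  [4, 3]
  [3, 2]

Each entry (A^⊗2)_ij equals the minimum over all length-2 walks i = v_0 → v_1 → … → v_2 = j of Σ_t A[v_t][v_{t+1}]. For example, for (i, j) = (0, 1) we minimise over 2 possible intermediate vertex sequences; the minimum is 3, attained along the walk 0 → 1 → 1.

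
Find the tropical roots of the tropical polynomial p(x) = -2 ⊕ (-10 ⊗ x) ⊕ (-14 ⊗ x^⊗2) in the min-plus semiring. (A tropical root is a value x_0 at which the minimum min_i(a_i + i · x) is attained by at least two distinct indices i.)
Roots: {4, 8}

Each tropical root is a break point of the lower envelope of the lines y = a_i + i · x (there are 3 lines, with slopes 0, 1, ..., 2). Only the lines that attain the minimum somewhere contribute to roots; other lines are dominated. Here the surviving (envelope) indices are i = 2, i = 1, i = 0.
Intersections between consecutive envelope lines give the roots: for adjacent envelope indices i < j the intersection is x = (a_i − a_j) / (j − i). Reading off the sorted break points: {4, 8}.
Verification: at each break x_0, at least two indices attain the minimum of min_i(a_i + i · x_0).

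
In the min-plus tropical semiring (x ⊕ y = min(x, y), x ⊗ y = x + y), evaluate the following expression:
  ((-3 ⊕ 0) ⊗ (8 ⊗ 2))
((-3 ⊕ 0) ⊗ (8 ⊗ 2)) = 7

Expand innermost to outermost. Recall ⊕ takes the minimum of its arguments and ⊗ takes their sum. Working out the expression ((-3 ⊕ 0) ⊗ (8 ⊗ 2)) gives 7.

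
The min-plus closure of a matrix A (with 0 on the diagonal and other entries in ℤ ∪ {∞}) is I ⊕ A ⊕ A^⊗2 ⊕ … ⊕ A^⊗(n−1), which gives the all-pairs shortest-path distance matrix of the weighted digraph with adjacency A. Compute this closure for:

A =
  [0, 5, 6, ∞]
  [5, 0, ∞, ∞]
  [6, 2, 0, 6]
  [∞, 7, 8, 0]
Closure =
  [0, 5, 6, 12]
  [5, 0, 11, 17]
  [6, 2, 0, 6]
  [12, 7, 8, 0]

This is the Floyd-Warshall all-pairs shortest-path computation. For each intermediate vertex k = 0, 1, …, 3, update dist[i][j] ← min(dist[i][j], dist[i][k] + dist[k][j]). The final matrix gives, for each (i, j), the minimum total weight of any directed path from i to j (possibly empty when i = j).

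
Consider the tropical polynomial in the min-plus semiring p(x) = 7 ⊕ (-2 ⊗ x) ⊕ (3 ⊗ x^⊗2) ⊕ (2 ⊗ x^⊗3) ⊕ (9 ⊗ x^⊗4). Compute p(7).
p(7) = 5

A tropical monomial a ⊗ x^⊗i evaluates to a + i · x. Evaluating each term at x = 7:
  Term 0 contributes 7 + 0 · 7 = 7
  Term 1 contributes -2 + 1 · 7 = 5
  Term 2 contributes 3 + 2 · 7 = 17
  Term 3 contributes 2 + 3 · 7 = 23
  Term 4 contributes 9 + 4 · 7 = 37
p(7) = ⊕ of these = min[7, 5, 17, 23, 37] = 5.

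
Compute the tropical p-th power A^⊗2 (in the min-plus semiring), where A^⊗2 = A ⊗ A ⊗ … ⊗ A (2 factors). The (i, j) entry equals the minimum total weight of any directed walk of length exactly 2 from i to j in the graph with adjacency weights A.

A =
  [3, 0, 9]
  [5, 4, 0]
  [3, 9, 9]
A^⊗2 =
  [5, 3, 0]
  [3, 5, 4]
  [6, 3, 9]

Each entry (A^⊗2)_ij equals the minimum over all length-2 walks i = v_0 → v_1 → … → v_2 = j of Σ_t A[v_t][v_{t+1}]. For example, for (i, j) = (0, 2) we minimise over 3 possible intermediate vertex sequences; the minimum is 0, attained along the walk 0 → 1 → 2.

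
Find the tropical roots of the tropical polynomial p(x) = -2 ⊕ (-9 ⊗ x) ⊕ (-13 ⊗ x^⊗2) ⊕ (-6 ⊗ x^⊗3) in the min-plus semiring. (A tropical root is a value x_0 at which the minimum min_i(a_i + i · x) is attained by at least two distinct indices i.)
Roots: {-7, 4, 7}

Each tropical root is a break point of the lower envelope of the lines y = a_i + i · x (there are 4 lines, with slopes 0, 1, ..., 3). Only the lines that attain the minimum somewhere contribute to roots; other lines are dominated. Here the surviving (envelope) indices are i = 3, i = 2, i = 1, i = 0.
Intersections between consecutive envelope lines give the roots: for adjacent envelope indices i < j the intersection is x = (a_i − a_j) / (j − i). Reading off the sorted break points: {-7, 4, 7}.
Verification: at each break x_0, at least two indices attain the minimum of min_i(a_i + i · x_0).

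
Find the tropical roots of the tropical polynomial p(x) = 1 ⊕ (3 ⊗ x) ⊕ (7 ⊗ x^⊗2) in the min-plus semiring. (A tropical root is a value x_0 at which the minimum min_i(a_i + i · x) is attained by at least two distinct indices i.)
Roots: {-4, -2}

Each tropical root is a break point of the lower envelope of the lines y = a_i + i · x (there are 3 lines, with slopes 0, 1, ..., 2). Only the lines that attain the minimum somewhere contribute to roots; other lines are dominated. Here the surviving (envelope) indices are i = 2, i = 1, i = 0.
Intersections between consecutive envelope lines give the roots: for adjacent envelope indices i < j the intersection is x = (a_i − a_j) / (j − i). Reading off the sorted break points: {-4, -2}.
Verification: at each break x_0, at least two indices attain the minimum of min_i(a_i + i · x_0).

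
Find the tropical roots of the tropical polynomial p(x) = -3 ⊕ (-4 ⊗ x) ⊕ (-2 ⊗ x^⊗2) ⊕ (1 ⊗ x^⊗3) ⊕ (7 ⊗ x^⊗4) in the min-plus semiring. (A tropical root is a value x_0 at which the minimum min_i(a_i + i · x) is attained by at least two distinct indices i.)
Roots: {-6, -3, -2, 1}

Each tropical root is a break point of the lower envelope of the lines y = a_i + i · x (there are 5 lines, with slopes 0, 1, ..., 4). Only the lines that attain the minimum somewhere contribute to roots; other lines are dominated. Here the surviving (envelope) indices are i = 4, i = 3, i = 2, i = 1, i = 0.
Intersections between consecutive envelope lines give the roots: for adjacent envelope indices i < j the intersection is x = (a_i − a_j) / (j − i). Reading off the sorted break points: {-6, -3, -2, 1}.
Verification: at each break x_0, at least two indices attain the minimum of min_i(a_i + i · x_0).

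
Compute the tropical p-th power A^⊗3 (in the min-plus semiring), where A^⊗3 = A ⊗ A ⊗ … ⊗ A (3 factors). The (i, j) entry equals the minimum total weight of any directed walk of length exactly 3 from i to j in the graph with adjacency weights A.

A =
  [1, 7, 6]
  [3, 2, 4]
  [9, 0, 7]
A^⊗3 =
  [3, 7, 8]
  [5, 6, 8]
  [4, 4, 6]

Each entry (A^⊗3)_ij equals the minimum over all length-3 walks i = v_0 → v_1 → … → v_3 = j of Σ_t A[v_t][v_{t+1}]. For example, for (i, j) = (0, 2) we minimise over 9 possible intermediate vertex sequences; the minimum is 8, attained along the walk 0 → 0 → 0 → 2.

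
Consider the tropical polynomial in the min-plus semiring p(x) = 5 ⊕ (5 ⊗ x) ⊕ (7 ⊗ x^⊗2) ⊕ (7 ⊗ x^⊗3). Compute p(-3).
p(-3) = -2

A tropical monomial a ⊗ x^⊗i evaluates to a + i · x. Evaluating each term at x = -3:
  Term 0 contributes 5 + 0 · -3 = 5
  Term 1 contributes 5 + 1 · -3 = 2
  Term 2 contributes 7 + 2 · -3 = 1
  Term 3 contributes 7 + 3 · -3 = -2
p(-3) = ⊕ of these = min[5, 2, 1, -2] = -2.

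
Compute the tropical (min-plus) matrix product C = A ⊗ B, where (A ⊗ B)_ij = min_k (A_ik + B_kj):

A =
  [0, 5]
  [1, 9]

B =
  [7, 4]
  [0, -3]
A ⊗ B =
  [5, 2]
  [8, 5]

Apply the min-plus product entry-by-entry:
  C[0][0] = min over k of (A[0][0] + B[0][0] = 0 + 7 = 7, A[0][1] + B[1][0] = 5 + 0 = 5) = 5 (attained at k = 1)
  C[0][1] = min over k of (A[0][0] + B[0][1] = 0 + 4 = 4, A[0][1] + B[1][1] = 5 + -3 = 2) = 2 (attained at k = 1)
  C[1][0] = min over k of (A[1][0] + B[0][0] = 1 + 7 = 8, A[1][1] + B[1][0] = 9 + 0 = 9) = 8 (attained at k = 0)
  C[1][1] = min over k of (A[1][0] + B[0][1] = 1 + 4 = 5, A[1][1] + B[1][1] = 9 + -3 = 6) = 5 (attained at k = 0)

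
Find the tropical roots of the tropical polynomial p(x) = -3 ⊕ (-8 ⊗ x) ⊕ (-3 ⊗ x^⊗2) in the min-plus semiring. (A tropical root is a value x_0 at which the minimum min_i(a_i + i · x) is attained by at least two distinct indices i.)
Roots: {-5, 5}

Each tropical root is a break point of the lower envelope of the lines y = a_i + i · x (there are 3 lines, with slopes 0, 1, ..., 2). Only the lines that attain the minimum somewhere contribute to roots; other lines are dominated. Here the surviving (envelope) indices are i = 2, i = 1, i = 0.
Intersections between consecutive envelope lines give the roots: for adjacent envelope indices i < j the intersection is x = (a_i − a_j) / (j − i). Reading off the sorted break points: {-5, 5}.
Verification: at each break x_0, at least two indices attain the minimum of min_i(a_i + i · x_0).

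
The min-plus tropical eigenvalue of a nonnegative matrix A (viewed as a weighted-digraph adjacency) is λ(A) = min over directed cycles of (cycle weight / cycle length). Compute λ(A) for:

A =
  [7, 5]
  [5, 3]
λ(A) = 3

Enumerate directed cycles and compute their means (weight / length). Sample:
  cycle 0 → 0: weight = 7, length = 1, mean = 7/1 ≈ 7.000
  cycle 1 → 1: weight = 3, length = 1, mean = 3/1 ≈ 3.000
  cycle 0 → 1 → 0: weight = 10, length = 2, mean = 10/2 ≈ 5.000
  cycle 1 → 0 → 1: weight = 10, length = 2, mean = 10/2 ≈ 5.000
Minimum mean = 3.000, attained e.g. along the cycle 1 → 1 with weight 3 and length 1. So λ(A) = 3/1 = 3.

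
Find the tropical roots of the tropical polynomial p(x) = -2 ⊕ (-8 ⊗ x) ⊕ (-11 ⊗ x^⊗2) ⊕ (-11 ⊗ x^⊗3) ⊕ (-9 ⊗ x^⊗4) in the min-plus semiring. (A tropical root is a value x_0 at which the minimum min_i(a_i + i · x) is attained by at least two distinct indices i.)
Roots: {-2, 0, 3, 6}

Each tropical root is a break point of the lower envelope of the lines y = a_i + i · x (there are 5 lines, with slopes 0, 1, ..., 4). Only the lines that attain the minimum somewhere contribute to roots; other lines are dominated. Here the surviving (envelope) indices are i = 4, i = 3, i = 2, i = 1, i = 0.
Intersections between consecutive envelope lines give the roots: for adjacent envelope indices i < j the intersection is x = (a_i − a_j) / (j − i). Reading off the sorted break points: {-2, 0, 3, 6}.
Verification: at each break x_0, at least two indices attain the minimum of min_i(a_i + i · x_0).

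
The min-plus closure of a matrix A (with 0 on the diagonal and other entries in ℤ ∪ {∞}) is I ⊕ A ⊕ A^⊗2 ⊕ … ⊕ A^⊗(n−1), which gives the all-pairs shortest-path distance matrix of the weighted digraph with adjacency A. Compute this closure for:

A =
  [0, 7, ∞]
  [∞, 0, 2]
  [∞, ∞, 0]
Closure =
  [0, 7, 9]
  [∞, 0, 2]
  [∞, ∞, 0]

This is the Floyd-Warshall all-pairs shortest-path computation. For each intermediate vertex k = 0, 1, …, 2, update dist[i][j] ← min(dist[i][j], dist[i][k] + dist[k][j]). The final matrix gives, for each (i, j), the minimum total weight of any directed path from i to j (possibly empty when i = j).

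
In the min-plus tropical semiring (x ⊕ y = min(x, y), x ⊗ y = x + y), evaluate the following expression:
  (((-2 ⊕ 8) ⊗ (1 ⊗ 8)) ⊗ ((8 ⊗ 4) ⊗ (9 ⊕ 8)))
(((-2 ⊕ 8) ⊗ (1 ⊗ 8)) ⊗ ((8 ⊗ 4) ⊗ (9 ⊕ 8))) = 27

Expand innermost to outermost. Recall ⊕ takes the minimum of its arguments and ⊗ takes their sum. Working out the expression (((-2 ⊕ 8) ⊗ (1 ⊗ 8)) ⊗ ((8 ⊗ 4) ⊗ (9 ⊕ 8))) gives 27.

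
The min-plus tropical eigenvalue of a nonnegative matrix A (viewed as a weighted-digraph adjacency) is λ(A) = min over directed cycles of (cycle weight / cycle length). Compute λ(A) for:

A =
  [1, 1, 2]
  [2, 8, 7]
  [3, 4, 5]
λ(A) = 1

Enumerate directed cycles and compute their means (weight / length). Sample:
  cycle 0 → 0: weight = 1, length = 1, mean = 1/1 ≈ 1.000
  cycle 1 → 1: weight = 8, length = 1, mean = 8/1 ≈ 8.000
  cycle 2 → 2: weight = 5, length = 1, mean = 5/1 ≈ 5.000
  cycle 0 → 1 → 0: weight = 3, length = 2, mean = 3/2 ≈ 1.500
  cycle 0 → 2 → 0: weight = 5, length = 2, mean = 5/2 ≈ 2.500
  cycle 1 → 0 → 1: weight = 3, length = 2, mean = 3/2 ≈ 1.500
Minimum mean = 1.000, attained e.g. along the cycle 0 → 0 with weight 1 and length 1. So λ(A) = 1/1 = 1.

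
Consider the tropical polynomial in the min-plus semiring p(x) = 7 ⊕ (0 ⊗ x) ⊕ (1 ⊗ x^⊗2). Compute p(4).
p(4) = 4

A tropical monomial a ⊗ x^⊗i evaluates to a + i · x. Evaluating each term at x = 4:
  Term 0 contributes 7 + 0 · 4 = 7
  Term 1 contributes 0 + 1 · 4 = 4
  Term 2 contributes 1 + 2 · 4 = 9
p(4) = ⊕ of these = min[7, 4, 9] = 4.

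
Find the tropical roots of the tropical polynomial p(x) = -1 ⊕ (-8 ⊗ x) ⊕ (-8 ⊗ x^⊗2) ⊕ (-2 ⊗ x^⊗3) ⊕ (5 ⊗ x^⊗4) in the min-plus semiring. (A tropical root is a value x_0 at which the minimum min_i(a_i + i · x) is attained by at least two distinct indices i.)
Roots: {-7, -6, 0, 7}

Each tropical root is a break point of the lower envelope of the lines y = a_i + i · x (there are 5 lines, with slopes 0, 1, ..., 4). Only the lines that attain the minimum somewhere contribute to roots; other lines are dominated. Here the surviving (envelope) indices are i = 4, i = 3, i = 2, i = 1, i = 0.
Intersections between consecutive envelope lines give the roots: for adjacent envelope indices i < j the intersection is x = (a_i − a_j) / (j − i). Reading off the sorted break points: {-7, -6, 0, 7}.
Verification: at each break x_0, at least two indices attain the minimum of min_i(a_i + i · x_0).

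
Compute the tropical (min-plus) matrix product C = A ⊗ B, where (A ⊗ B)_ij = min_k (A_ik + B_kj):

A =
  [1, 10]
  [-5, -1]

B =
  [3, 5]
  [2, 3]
A ⊗ B =
  [4, 6]
  [-2, 0]

Apply the min-plus product entry-by-entry:
  C[0][0] = min over k of (A[0][0] + B[0][0] = 1 + 3 = 4, A[0][1] + B[1][0] = 10 + 2 = 12) = 4 (attained at k = 0)
  C[0][1] = min over k of (A[0][0] + B[0][1] = 1 + 5 = 6, A[0][1] + B[1][1] = 10 + 3 = 13) = 6 (attained at k = 0)
  C[1][0] = min over k of (A[1][0] + B[0][0] = -5 + 3 = -2, A[1][1] + B[1][0] = -1 + 2 = 1) = -2 (attained at k = 0)
  C[1][1] = min over k of (A[1][0] + B[0][1] = -5 + 5 = 0, A[1][1] + B[1][1] = -1 + 3 = 2) = 0 (attained at k = 0)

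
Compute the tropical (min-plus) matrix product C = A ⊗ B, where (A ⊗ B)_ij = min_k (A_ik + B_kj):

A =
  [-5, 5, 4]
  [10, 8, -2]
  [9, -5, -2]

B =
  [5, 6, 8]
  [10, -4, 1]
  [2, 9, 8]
A ⊗ B =
  [0, 1, 3]
  [0, 4, 6]
  [0, -9, -4]

Apply the min-plus product entry-by-entry:
  C[0][0] = min over k of (A[0][0] + B[0][0] = -5 + 5 = 0, A[0][1] + B[1][0] = 5 + 10 = 15, A[0][2] + B[2][0] = 4 + 2 = 6) = 0 (attained at k = 0)
  C[0][1] = min over k of (A[0][0] + B[0][1] = -5 + 6 = 1, A[0][1] + B[1][1] = 5 + -4 = 1, A[0][2] + B[2][1] = 4 + 9 = 13) = 1 (attained at k = 0)
  C[0][2] = min over k of (A[0][0] + B[0][2] = -5 + 8 = 3, A[0][1] + B[1][2] = 5 + 1 = 6, A[0][2] + B[2][2] = 4 + 8 = 12) = 3 (attained at k = 0)
  C[1][0] = min over k of (A[1][0] + B[0][0] = 10 + 5 = 15, A[1][1] + B[1][0] = 8 + 10 = 18, A[1][2] + B[2][0] = -2 + 2 = 0) = 0 (attained at k = 2)
  C[1][1] = min over k of (A[1][0] + B[0][1] = 10 + 6 = 16, A[1][1] + B[1][1] = 8 + -4 = 4, A[1][2] + B[2][1] = -2 + 9 = 7) = 4 (attained at k = 1)
  C[1][2] = min over k of (A[1][0] + B[0][2] = 10 + 8 = 18, A[1][1] + B[1][2] = 8 + 1 = 9, A[1][2] + B[2][2] = -2 + 8 = 6) = 6 (attained at k = 2)
  C[2][0] = min over k of (A[2][0] + B[0][0] = 9 + 5 = 14, A[2][1] + B[1][0] = -5 + 10 = 5, A[2][2] + B[2][0] = -2 + 2 = 0) = 0 (attained at k = 2)
  C[2][1] = min over k of (A[2][0] + B[0][1] = 9 + 6 = 15, A[2][1] + B[1][1] = -5 + -4 = -9, A[2][2] + B[2][1] = -2 + 9 = 7) = -9 (attained at k = 1)
  C[2][2] = min over k of (A[2][0] + B[0][2] = 9 + 8 = 17, A[2][1] + B[1][2] = -5 + 1 = -4, A[2][2] + B[2][2] = -2 + 8 = 6) = -4 (attained at k = 1)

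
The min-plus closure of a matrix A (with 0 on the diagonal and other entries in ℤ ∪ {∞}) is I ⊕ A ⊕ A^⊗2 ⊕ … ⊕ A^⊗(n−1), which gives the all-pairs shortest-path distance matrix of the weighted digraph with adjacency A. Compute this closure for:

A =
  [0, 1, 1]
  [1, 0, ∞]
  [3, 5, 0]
Closure =
  [0, 1, 1]
  [1, 0, 2]
  [3, 4, 0]

This is the Floyd-Warshall all-pairs shortest-path computation. For each intermediate vertex k = 0, 1, …, 2, update dist[i][j] ← min(dist[i][j], dist[i][k] + dist[k][j]). The final matrix gives, for each (i, j), the minimum total weight of any directed path from i to j (possibly empty when i = j).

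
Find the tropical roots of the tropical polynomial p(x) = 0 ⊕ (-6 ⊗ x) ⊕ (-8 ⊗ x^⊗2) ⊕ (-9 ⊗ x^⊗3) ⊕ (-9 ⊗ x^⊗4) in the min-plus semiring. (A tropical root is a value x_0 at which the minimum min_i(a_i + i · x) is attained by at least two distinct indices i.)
Roots: {0, 1, 2, 6}

Each tropical root is a break point of the lower envelope of the lines y = a_i + i · x (there are 5 lines, with slopes 0, 1, ..., 4). Only the lines that attain the minimum somewhere contribute to roots; other lines are dominated. Here the surviving (envelope) indices are i = 4, i = 3, i = 2, i = 1, i = 0.
Intersections between consecutive envelope lines give the roots: for adjacent envelope indices i < j the intersection is x = (a_i − a_j) / (j − i). Reading off the sorted break points: {0, 1, 2, 6}.
Verification: at each break x_0, at least two indices attain the minimum of min_i(a_i + i · x_0).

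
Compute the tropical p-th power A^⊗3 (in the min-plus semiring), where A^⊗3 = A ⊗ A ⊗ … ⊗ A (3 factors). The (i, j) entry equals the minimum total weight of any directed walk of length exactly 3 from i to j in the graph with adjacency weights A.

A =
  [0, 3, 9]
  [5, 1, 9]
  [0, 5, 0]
A^⊗3 =
  [0, 3, 9]
  [5, 3, 9]
  [0, 3, 0]

Each entry (A^⊗3)_ij equals the minimum over all length-3 walks i = v_0 → v_1 → … → v_3 = j of Σ_t A[v_t][v_{t+1}]. For example, for (i, j) = (0, 2) we minimise over 9 possible intermediate vertex sequences; the minimum is 9, attained along the walk 0 → 0 → 0 → 2.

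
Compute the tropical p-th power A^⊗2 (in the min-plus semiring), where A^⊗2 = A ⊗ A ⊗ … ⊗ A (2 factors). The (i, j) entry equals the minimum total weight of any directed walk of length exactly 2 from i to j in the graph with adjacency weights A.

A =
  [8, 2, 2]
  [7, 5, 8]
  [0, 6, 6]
A^⊗2 =
  [2, 7, 8]
  [8, 9, 9]
  [6, 2, 2]

Each entry (A^⊗2)_ij equals the minimum over all length-2 walks i = v_0 → v_1 → … → v_2 = j of Σ_t A[v_t][v_{t+1}]. For example, for (i, j) = (0, 2) we minimise over 3 possible intermediate vertex sequences; the minimum is 8, attained along the walk 0 → 2 → 2.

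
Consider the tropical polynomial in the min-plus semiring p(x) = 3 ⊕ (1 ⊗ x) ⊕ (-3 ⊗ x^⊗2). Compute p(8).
p(8) = 3

A tropical monomial a ⊗ x^⊗i evaluates to a + i · x. Evaluating each term at x = 8:
  Term 0 contributes 3 + 0 · 8 = 3
  Term 1 contributes 1 + 1 · 8 = 9
  Term 2 contributes -3 + 2 · 8 = 13
p(8) = ⊕ of these = min[3, 9, 13] = 3.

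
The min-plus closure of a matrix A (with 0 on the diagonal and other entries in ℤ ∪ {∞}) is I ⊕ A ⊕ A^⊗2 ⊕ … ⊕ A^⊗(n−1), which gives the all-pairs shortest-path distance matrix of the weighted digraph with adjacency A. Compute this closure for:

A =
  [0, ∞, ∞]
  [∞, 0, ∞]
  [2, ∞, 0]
Closure =
  [0, ∞, ∞]
  [∞, 0, ∞]
  [2, ∞, 0]

This is the Floyd-Warshall all-pairs shortest-path computation. For each intermediate vertex k = 0, 1, …, 2, update dist[i][j] ← min(dist[i][j], dist[i][k] + dist[k][j]). The final matrix gives, for each (i, j), the minimum total weight of any directed path from i to j (possibly empty when i = j).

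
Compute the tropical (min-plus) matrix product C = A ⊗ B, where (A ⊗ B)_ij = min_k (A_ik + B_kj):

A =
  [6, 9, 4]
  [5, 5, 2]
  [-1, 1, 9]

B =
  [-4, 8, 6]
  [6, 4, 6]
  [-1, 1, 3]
A ⊗ B =
  [2, 5, 7]
  [1, 3, 5]
  [-5, 5, 5]

Apply the min-plus product entry-by-entry:
  C[0][0] = min over k of (A[0][0] + B[0][0] = 6 + -4 = 2, A[0][1] + B[1][0] = 9 + 6 = 15, A[0][2] + B[2][0] = 4 + -1 = 3) = 2 (attained at k = 0)
  C[0][1] = min over k of (A[0][0] + B[0][1] = 6 + 8 = 14, A[0][1] + B[1][1] = 9 + 4 = 13, A[0][2] + B[2][1] = 4 + 1 = 5) = 5 (attained at k = 2)
  C[0][2] = min over k of (A[0][0] + B[0][2] = 6 + 6 = 12, A[0][1] + B[1][2] = 9 + 6 = 15, A[0][2] + B[2][2] = 4 + 3 = 7) = 7 (attained at k = 2)
  C[1][0] = min over k of (A[1][0] + B[0][0] = 5 + -4 = 1, A[1][1] + B[1][0] = 5 + 6 = 11, A[1][2] + B[2][0] = 2 + -1 = 1) = 1 (attained at k = 0)
  C[1][1] = min over k of (A[1][0] + B[0][1] = 5 + 8 = 13, A[1][1] + B[1][1] = 5 + 4 = 9, A[1][2] + B[2][1] = 2 + 1 = 3) = 3 (attained at k = 2)
  C[1][2] = min over k of (A[1][0] + B[0][2] = 5 + 6 = 11, A[1][1] + B[1][2] = 5 + 6 = 11, A[1][2] + B[2][2] = 2 + 3 = 5) = 5 (attained at k = 2)
  C[2][0] = min over k of (A[2][0] + B[0][0] = -1 + -4 = -5, A[2][1] + B[1][0] = 1 + 6 = 7, A[2][2] + B[2][0] = 9 + -1 = 8) = -5 (attained at k = 0)
  C[2][1] = min over k of (A[2][0] + B[0][1] = -1 + 8 = 7, A[2][1] + B[1][1] = 1 + 4 = 5, A[2][2] + B[2][1] = 9 + 1 = 10) = 5 (attained at k = 1)
  C[2][2] = min over k of (A[2][0] + B[0][2] = -1 + 6 = 5, A[2][1] + B[1][2] = 1 + 6 = 7, A[2][2] + B[2][2] = 9 + 3 = 12) = 5 (attained at k = 0)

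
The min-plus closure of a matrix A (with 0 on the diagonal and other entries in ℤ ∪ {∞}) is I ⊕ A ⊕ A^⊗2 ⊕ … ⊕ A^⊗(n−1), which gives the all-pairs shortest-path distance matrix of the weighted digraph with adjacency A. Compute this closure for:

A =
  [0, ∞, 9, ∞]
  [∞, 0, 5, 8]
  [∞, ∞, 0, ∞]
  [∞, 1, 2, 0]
Closure =
  [0, ∞, 9, ∞]
  [∞, 0, 5, 8]
  [∞, ∞, 0, ∞]
  [∞, 1, 2, 0]

This is the Floyd-Warshall all-pairs shortest-path computation. For each intermediate vertex k = 0, 1, …, 3, update dist[i][j] ← min(dist[i][j], dist[i][k] + dist[k][j]). The final matrix gives, for each (i, j), the minimum total weight of any directed path from i to j (possibly empty when i = j).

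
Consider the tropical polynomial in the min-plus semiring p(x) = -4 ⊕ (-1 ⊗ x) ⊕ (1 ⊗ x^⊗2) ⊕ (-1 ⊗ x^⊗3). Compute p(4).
p(4) = -4

A tropical monomial a ⊗ x^⊗i evaluates to a + i · x. Evaluating each term at x = 4:
  Term 0 contributes -4 + 0 · 4 = -4
  Term 1 contributes -1 + 1 · 4 = 3
  Term 2 contributes 1 + 2 · 4 = 9
  Term 3 contributes -1 + 3 · 4 = 11
p(4) = ⊕ of these = min[-4, 3, 9, 11] = -4.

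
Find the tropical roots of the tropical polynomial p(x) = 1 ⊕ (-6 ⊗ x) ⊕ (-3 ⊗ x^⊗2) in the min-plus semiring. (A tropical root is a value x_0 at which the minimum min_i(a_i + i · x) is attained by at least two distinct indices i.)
Roots: {-3, 7}

Each tropical root is a break point of the lower envelope of the lines y = a_i + i · x (there are 3 lines, with slopes 0, 1, ..., 2). Only the lines that attain the minimum somewhere contribute to roots; other lines are dominated. Here the surviving (envelope) indices are i = 2, i = 1, i = 0.
Intersections between consecutive envelope lines give the roots: for adjacent envelope indices i < j the intersection is x = (a_i − a_j) / (j − i). Reading off the sorted break points: {-3, 7}.
Verification: at each break x_0, at least two indices attain the minimum of min_i(a_i + i · x_0).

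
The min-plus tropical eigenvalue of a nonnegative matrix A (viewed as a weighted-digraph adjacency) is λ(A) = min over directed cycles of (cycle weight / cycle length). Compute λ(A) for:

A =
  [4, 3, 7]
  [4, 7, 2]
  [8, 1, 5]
λ(A) = 3/2

Enumerate directed cycles and compute their means (weight / length). Sample:
  cycle 0 → 0: weight = 4, length = 1, mean = 4/1 ≈ 4.000
  cycle 1 → 1: weight = 7, length = 1, mean = 7/1 ≈ 7.000
  cycle 2 → 2: weight = 5, length = 1, mean = 5/1 ≈ 5.000
  cycle 0 → 1 → 0: weight = 7, length = 2, mean = 7/2 ≈ 3.500
  cycle 0 → 2 → 0: weight = 15, length = 2, mean = 15/2 ≈ 7.500
  cycle 1 → 0 → 1: weight = 7, length = 2, mean = 7/2 ≈ 3.500
Minimum mean = 1.500, attained e.g. along the cycle 1 → 2 → 1 with weight 3 and length 2. So λ(A) = 3/2 = 3/2.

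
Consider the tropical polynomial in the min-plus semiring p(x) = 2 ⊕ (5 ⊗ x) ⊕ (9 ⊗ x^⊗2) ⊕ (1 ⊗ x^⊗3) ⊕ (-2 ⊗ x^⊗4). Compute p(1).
p(1) = 2

A tropical monomial a ⊗ x^⊗i evaluates to a + i · x. Evaluating each term at x = 1:
  Term 0 contributes 2 + 0 · 1 = 2
  Term 1 contributes 5 + 1 · 1 = 6
  Term 2 contributes 9 + 2 · 1 = 11
  Term 3 contributes 1 + 3 · 1 = 4
  Term 4 contributes -2 + 4 · 1 = 2
p(1) = ⊕ of these = min[2, 6, 11, 4, 2] = 2.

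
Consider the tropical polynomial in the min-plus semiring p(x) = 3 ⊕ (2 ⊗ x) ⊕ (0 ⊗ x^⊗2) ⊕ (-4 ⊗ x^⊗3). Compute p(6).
p(6) = 3

A tropical monomial a ⊗ x^⊗i evaluates to a + i · x. Evaluating each term at x = 6:
  Term 0 contributes 3 + 0 · 6 = 3
  Term 1 contributes 2 + 1 · 6 = 8
  Term 2 contributes 0 + 2 · 6 = 12
  Term 3 contributes -4 + 3 · 6 = 14
p(6) = ⊕ of these = min[3, 8, 12, 14] = 3.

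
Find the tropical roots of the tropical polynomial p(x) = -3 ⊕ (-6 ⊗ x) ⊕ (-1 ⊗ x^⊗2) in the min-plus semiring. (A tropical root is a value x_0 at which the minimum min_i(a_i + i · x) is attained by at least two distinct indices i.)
Roots: {-5, 3}

Each tropical root is a break point of the lower envelope of the lines y = a_i + i · x (there are 3 lines, with slopes 0, 1, ..., 2). Only the lines that attain the minimum somewhere contribute to roots; other lines are dominated. Here the surviving (envelope) indices are i = 2, i = 1, i = 0.
Intersections between consecutive envelope lines give the roots: for adjacent envelope indices i < j the intersection is x = (a_i − a_j) / (j − i). Reading off the sorted break points: {-5, 3}.
Verification: at each break x_0, at least two indices attain the minimum of min_i(a_i + i · x_0).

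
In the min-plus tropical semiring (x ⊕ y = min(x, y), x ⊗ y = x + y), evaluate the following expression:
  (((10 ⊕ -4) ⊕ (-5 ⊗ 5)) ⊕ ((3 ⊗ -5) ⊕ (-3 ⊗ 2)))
(((10 ⊕ -4) ⊕ (-5 ⊗ 5)) ⊕ ((3 ⊗ -5) ⊕ (-3 ⊗ 2))) = -4

Expand innermost to outermost. Recall ⊕ takes the minimum of its arguments and ⊗ takes their sum. Working out the expression (((10 ⊕ -4) ⊕ (-5 ⊗ 5)) ⊕ ((3 ⊗ -5) ⊕ (-3 ⊗ 2))) gives -4.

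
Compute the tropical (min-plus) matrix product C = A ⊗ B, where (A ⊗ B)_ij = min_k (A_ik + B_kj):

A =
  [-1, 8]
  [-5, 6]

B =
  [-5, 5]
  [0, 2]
A ⊗ B =
  [-6, 4]
  [-10, 0]

Apply the min-plus product entry-by-entry:
  C[0][0] = min over k of (A[0][0] + B[0][0] = -1 + -5 = -6, A[0][1] + B[1][0] = 8 + 0 = 8) = -6 (attained at k = 0)
  C[0][1] = min over k of (A[0][0] + B[0][1] = -1 + 5 = 4, A[0][1] + B[1][1] = 8 + 2 = 10) = 4 (attained at k = 0)
  C[1][0] = min over k of (A[1][0] + B[0][0] = -5 + -5 = -10, A[1][1] + B[1][0] = 6 + 0 = 6) = -10 (attained at k = 0)
  C[1][1] = min over k of (A[1][0] + B[0][1] = -5 + 5 = 0, A[1][1] + B[1][1] = 6 + 2 = 8) = 0 (attained at k = 0)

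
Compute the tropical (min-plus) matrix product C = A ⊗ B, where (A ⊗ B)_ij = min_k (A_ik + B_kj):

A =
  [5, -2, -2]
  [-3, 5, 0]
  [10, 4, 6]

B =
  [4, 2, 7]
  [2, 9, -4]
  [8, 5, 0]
A ⊗ B =
  [0, 3, -6]
  [1, -1, 0]
  [6, 11, 0]

Apply the min-plus product entry-by-entry:
  C[0][0] = min over k of (A[0][0] + B[0][0] = 5 + 4 = 9, A[0][1] + B[1][0] = -2 + 2 = 0, A[0][2] + B[2][0] = -2 + 8 = 6) = 0 (attained at k = 1)
  C[0][1] = min over k of (A[0][0] + B[0][1] = 5 + 2 = 7, A[0][1] + B[1][1] = -2 + 9 = 7, A[0][2] + B[2][1] = -2 + 5 = 3) = 3 (attained at k = 2)
  C[0][2] = min over k of (A[0][0] + B[0][2] = 5 + 7 = 12, A[0][1] + B[1][2] = -2 + -4 = -6, A[0][2] + B[2][2] = -2 + 0 = -2) = -6 (attained at k = 1)
  C[1][0] = min over k of (A[1][0] + B[0][0] = -3 + 4 = 1, A[1][1] + B[1][0] = 5 + 2 = 7, A[1][2] + B[2][0] = 0 + 8 = 8) = 1 (attained at k = 0)
  C[1][1] = min over k of (A[1][0] + B[0][1] = -3 + 2 = -1, A[1][1] + B[1][1] = 5 + 9 = 14, A[1][2] + B[2][1] = 0 + 5 = 5) = -1 (attained at k = 0)
  C[1][2] = min over k of (A[1][0] + B[0][2] = -3 + 7 = 4, A[1][1] + B[1][2] = 5 + -4 = 1, A[1][2] + B[2][2] = 0 + 0 = 0) = 0 (attained at k = 2)
  C[2][0] = min over k of (A[2][0] + B[0][0] = 10 + 4 = 14, A[2][1] + B[1][0] = 4 + 2 = 6, A[2][2] + B[2][0] = 6 + 8 = 14) = 6 (attained at k = 1)
  C[2][1] = min over k of (A[2][0] + B[0][1] = 10 + 2 = 12, A[2][1] + B[1][1] = 4 + 9 = 13, A[2][2] + B[2][1] = 6 + 5 = 11) = 11 (attained at k = 2)
  C[2][2] = min over k of (A[2][0] + B[0][2] = 10 + 7 = 17, A[2][1] + B[1][2] = 4 + -4 = 0, A[2][2] + B[2][2] = 6 + 0 = 6) = 0 (attained at k = 1)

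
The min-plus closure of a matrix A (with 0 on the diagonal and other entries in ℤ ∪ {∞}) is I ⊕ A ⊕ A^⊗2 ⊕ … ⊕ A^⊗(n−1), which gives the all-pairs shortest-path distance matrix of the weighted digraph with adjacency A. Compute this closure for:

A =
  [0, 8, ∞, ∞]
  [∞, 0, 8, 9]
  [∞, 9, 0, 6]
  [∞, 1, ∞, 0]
Closure =
  [0, 8, 16, 17]
  [∞, 0, 8, 9]
  [∞, 7, 0, 6]
  [∞, 1, 9, 0]

This is the Floyd-Warshall all-pairs shortest-path computation. For each intermediate vertex k = 0, 1, …, 3, update dist[i][j] ← min(dist[i][j], dist[i][k] + dist[k][j]). The final matrix gives, for each (i, j), the minimum total weight of any directed path from i to j (possibly empty when i = j).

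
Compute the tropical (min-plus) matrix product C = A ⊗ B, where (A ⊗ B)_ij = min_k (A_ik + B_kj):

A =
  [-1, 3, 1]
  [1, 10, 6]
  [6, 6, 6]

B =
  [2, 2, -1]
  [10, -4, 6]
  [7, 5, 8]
A ⊗ B =
  [1, -1, -2]
  [3, 3, 0]
  [8, 2, 5]

Apply the min-plus product entry-by-entry:
  C[0][0] = min over k of (A[0][0] + B[0][0] = -1 + 2 = 1, A[0][1] + B[1][0] = 3 + 10 = 13, A[0][2] + B[2][0] = 1 + 7 = 8) = 1 (attained at k = 0)
  C[0][1] = min over k of (A[0][0] + B[0][1] = -1 + 2 = 1, A[0][1] + B[1][1] = 3 + -4 = -1, A[0][2] + B[2][1] = 1 + 5 = 6) = -1 (attained at k = 1)
  C[0][2] = min over k of (A[0][0] + B[0][2] = -1 + -1 = -2, A[0][1] + B[1][2] = 3 + 6 = 9, A[0][2] + B[2][2] = 1 + 8 = 9) = -2 (attained at k = 0)
  C[1][0] = min over k of (A[1][0] + B[0][0] = 1 + 2 = 3, A[1][1] + B[1][0] = 10 + 10 = 20, A[1][2] + B[2][0] = 6 + 7 = 13) = 3 (attained at k = 0)
  C[1][1] = min over k of (A[1][0] + B[0][1] = 1 + 2 = 3, A[1][1] + B[1][1] = 10 + -4 = 6, A[1][2] + B[2][1] = 6 + 5 = 11) = 3 (attained at k = 0)
  C[1][2] = min over k of (A[1][0] + B[0][2] = 1 + -1 = 0, A[1][1] + B[1][2] = 10 + 6 = 16, A[1][2] + B[2][2] = 6 + 8 = 14) = 0 (attained at k = 0)
  C[2][0] = min over k of (A[2][0] + B[0][0] = 6 + 2 = 8, A[2][1] + B[1][0] = 6 + 10 = 16, A[2][2] + B[2][0] = 6 + 7 = 13) = 8 (attained at k = 0)
  C[2][1] = min over k of (A[2][0] + B[0][1] = 6 + 2 = 8, A[2][1] + B[1][1] = 6 + -4 = 2, A[2][2] + B[2][1] = 6 + 5 = 11) = 2 (attained at k = 1)
  C[2][2] = min over k of (A[2][0] + B[0][2] = 6 + -1 = 5, A[2][1] + B[1][2] = 6 + 6 = 12, A[2][2] + B[2][2] = 6 + 8 = 14) = 5 (attained at k = 0)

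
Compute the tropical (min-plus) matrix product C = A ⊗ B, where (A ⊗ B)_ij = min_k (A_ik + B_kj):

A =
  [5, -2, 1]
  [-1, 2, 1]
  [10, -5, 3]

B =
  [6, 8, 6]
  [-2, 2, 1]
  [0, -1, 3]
A ⊗ B =
  [-4, 0, -1]
  [0, 0, 3]
  [-7, -3, -4]

Apply the min-plus product entry-by-entry:
  C[0][0] = min over k of (A[0][0] + B[0][0] = 5 + 6 = 11, A[0][1] + B[1][0] = -2 + -2 = -4, A[0][2] + B[2][0] = 1 + 0 = 1) = -4 (attained at k = 1)
  C[0][1] = min over k of (A[0][0] + B[0][1] = 5 + 8 = 13, A[0][1] + B[1][1] = -2 + 2 = 0, A[0][2] + B[2][1] = 1 + -1 = 0) = 0 (attained at k = 1)
  C[0][2] = min over k of (A[0][0] + B[0][2] = 5 + 6 = 11, A[0][1] + B[1][2] = -2 + 1 = -1, A[0][2] + B[2][2] = 1 + 3 = 4) = -1 (attained at k = 1)
  C[1][0] = min over k of (A[1][0] + B[0][0] = -1 + 6 = 5, A[1][1] + B[1][0] = 2 + -2 = 0, A[1][2] + B[2][0] = 1 + 0 = 1) = 0 (attained at k = 1)
  C[1][1] = min over k of (A[1][0] + B[0][1] = -1 + 8 = 7, A[1][1] + B[1][1] = 2 + 2 = 4, A[1][2] + B[2][1] = 1 + -1 = 0) = 0 (attained at k = 2)
  C[1][2] = min over k of (A[1][0] + B[0][2] = -1 + 6 = 5, A[1][1] + B[1][2] = 2 + 1 = 3, A[1][2] + B[2][2] = 1 + 3 = 4) = 3 (attained at k = 1)
  C[2][0] = min over k of (A[2][0] + B[0][0] = 10 + 6 = 16, A[2][1] + B[1][0] = -5 + -2 = -7, A[2][2] + B[2][0] = 3 + 0 = 3) = -7 (attained at k = 1)
  C[2][1] = min over k of (A[2][0] + B[0][1] = 10 + 8 = 18, A[2][1] + B[1][1] = -5 + 2 = -3, A[2][2] + B[2][1] = 3 + -1 = 2) = -3 (attained at k = 1)
  C[2][2] = min over k of (A[2][0] + B[0][2] = 10 + 6 = 16, A[2][1] + B[1][2] = -5 + 1 = -4, A[2][2] + B[2][2] = 3 + 3 = 6) = -4 (attained at k = 1)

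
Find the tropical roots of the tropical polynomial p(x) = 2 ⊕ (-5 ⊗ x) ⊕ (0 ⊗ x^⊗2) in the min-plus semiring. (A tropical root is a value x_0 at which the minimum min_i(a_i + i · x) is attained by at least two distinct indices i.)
Roots: {-5, 7}

Each tropical root is a break point of the lower envelope of the lines y = a_i + i · x (there are 3 lines, with slopes 0, 1, ..., 2). Only the lines that attain the minimum somewhere contribute to roots; other lines are dominated. Here the surviving (envelope) indices are i = 2, i = 1, i = 0.
Intersections between consecutive envelope lines give the roots: for adjacent envelope indices i < j the intersection is x = (a_i − a_j) / (j − i). Reading off the sorted break points: {-5, 7}.
Verification: at each break x_0, at least two indices attain the minimum of min_i(a_i + i · x_0).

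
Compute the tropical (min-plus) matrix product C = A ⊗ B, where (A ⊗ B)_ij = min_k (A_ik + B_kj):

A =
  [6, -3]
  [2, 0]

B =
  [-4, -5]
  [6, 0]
A ⊗ B =
  [2, -3]
  [-2, -3]

Apply the min-plus product entry-by-entry:
  C[0][0] = min over k of (A[0][0] + B[0][0] = 6 + -4 = 2, A[0][1] + B[1][0] = -3 + 6 = 3) = 2 (attained at k = 0)
  C[0][1] = min over k of (A[0][0] + B[0][1] = 6 + -5 = 1, A[0][1] + B[1][1] = -3 + 0 = -3) = -3 (attained at k = 1)
  C[1][0] = min over k of (A[1][0] + B[0][0] = 2 + -4 = -2, A[1][1] + B[1][0] = 0 + 6 = 6) = -2 (attained at k = 0)
  C[1][1] = min over k of (A[1][0] + B[0][1] = 2 + -5 = -3, A[1][1] + B[1][1] = 0 + 0 = 0) = -3 (attained at k = 0)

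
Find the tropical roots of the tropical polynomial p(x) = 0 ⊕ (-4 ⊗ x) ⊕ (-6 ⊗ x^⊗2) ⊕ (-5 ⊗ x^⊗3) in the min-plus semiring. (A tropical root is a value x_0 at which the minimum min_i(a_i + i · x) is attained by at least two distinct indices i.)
Roots: {-1, 2, 4}

Each tropical root is a break point of the lower envelope of the lines y = a_i + i · x (there are 4 lines, with slopes 0, 1, ..., 3). Only the lines that attain the minimum somewhere contribute to roots; other lines are dominated. Here the surviving (envelope) indices are i = 3, i = 2, i = 1, i = 0.
Intersections between consecutive envelope lines give the roots: for adjacent envelope indices i < j the intersection is x = (a_i − a_j) / (j − i). Reading off the sorted break points: {-1, 2, 4}.
Verification: at each break x_0, at least two indices attain the minimum of min_i(a_i + i · x_0).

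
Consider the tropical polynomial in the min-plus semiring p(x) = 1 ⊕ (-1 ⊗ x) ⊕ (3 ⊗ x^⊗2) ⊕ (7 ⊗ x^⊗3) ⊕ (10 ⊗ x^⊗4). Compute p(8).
p(8) = 1

A tropical monomial a ⊗ x^⊗i evaluates to a + i · x. Evaluating each term at x = 8:
  Term 0 contributes 1 + 0 · 8 = 1
  Term 1 contributes -1 + 1 · 8 = 7
  Term 2 contributes 3 + 2 · 8 = 19
  Term 3 contributes 7 + 3 · 8 = 31
  Term 4 contributes 10 + 4 · 8 = 42
p(8) = ⊕ of these = min[1, 7, 19, 31, 42] = 1.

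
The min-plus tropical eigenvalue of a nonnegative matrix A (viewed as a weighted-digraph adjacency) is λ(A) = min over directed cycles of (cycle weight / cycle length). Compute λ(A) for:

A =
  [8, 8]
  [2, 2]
λ(A) = 2

Enumerate directed cycles and compute their means (weight / length). Sample:
  cycle 0 → 0: weight = 8, length = 1, mean = 8/1 ≈ 8.000
  cycle 1 → 1: weight = 2, length = 1, mean = 2/1 ≈ 2.000
  cycle 0 → 1 → 0: weight = 10, length = 2, mean = 10/2 ≈ 5.000
  cycle 1 → 0 → 1: weight = 10, length = 2, mean = 10/2 ≈ 5.000
Minimum mean = 2.000, attained e.g. along the cycle 1 → 1 with weight 2 and length 1. So λ(A) = 2/1 = 2.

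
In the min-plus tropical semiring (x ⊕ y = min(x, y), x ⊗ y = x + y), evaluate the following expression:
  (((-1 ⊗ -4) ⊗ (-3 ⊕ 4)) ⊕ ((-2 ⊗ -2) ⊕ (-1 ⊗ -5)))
(((-1 ⊗ -4) ⊗ (-3 ⊕ 4)) ⊕ ((-2 ⊗ -2) ⊕ (-1 ⊗ -5))) = -8

Expand innermost to outermost. Recall ⊕ takes the minimum of its arguments and ⊗ takes their sum. Working out the expression (((-1 ⊗ -4) ⊗ (-3 ⊕ 4)) ⊕ ((-2 ⊗ -2) ⊕ (-1 ⊗ -5))) gives -8.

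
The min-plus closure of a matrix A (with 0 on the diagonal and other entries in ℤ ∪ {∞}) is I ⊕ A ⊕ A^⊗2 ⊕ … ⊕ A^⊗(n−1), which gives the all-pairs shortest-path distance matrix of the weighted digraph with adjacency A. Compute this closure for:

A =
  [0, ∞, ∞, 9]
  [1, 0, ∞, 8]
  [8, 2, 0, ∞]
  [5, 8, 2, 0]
Closure =
  [0, 13, 11, 9]
  [1, 0, 10, 8]
  [3, 2, 0, 10]
  [5, 4, 2, 0]

This is the Floyd-Warshall all-pairs shortest-path computation. For each intermediate vertex k = 0, 1, …, 3, update dist[i][j] ← min(dist[i][j], dist[i][k] + dist[k][j]). The final matrix gives, for each (i, j), the minimum total weight of any directed path from i to j (possibly empty when i = j).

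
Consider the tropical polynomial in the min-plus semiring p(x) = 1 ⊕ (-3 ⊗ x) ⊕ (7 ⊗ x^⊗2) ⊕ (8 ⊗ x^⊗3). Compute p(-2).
p(-2) = -5

A tropical monomial a ⊗ x^⊗i evaluates to a + i · x. Evaluating each term at x = -2:
  Term 0 contributes 1 + 0 · -2 = 1
  Term 1 contributes -3 + 1 · -2 = -5
  Term 2 contributes 7 + 2 · -2 = 3
  Term 3 contributes 8 + 3 · -2 = 2
p(-2) = ⊕ of these = min[1, -5, 3, 2] = -5.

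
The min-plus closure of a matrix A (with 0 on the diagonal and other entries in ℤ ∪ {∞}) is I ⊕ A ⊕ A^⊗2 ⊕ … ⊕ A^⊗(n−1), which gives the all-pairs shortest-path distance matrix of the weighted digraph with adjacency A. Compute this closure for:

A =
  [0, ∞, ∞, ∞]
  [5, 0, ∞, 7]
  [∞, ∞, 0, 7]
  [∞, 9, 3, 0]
Closure =
  [0, ∞, ∞, ∞]
  [5, 0, 10, 7]
  [21, 16, 0, 7]
  [14, 9, 3, 0]

This is the Floyd-Warshall all-pairs shortest-path computation. For each intermediate vertex k = 0, 1, …, 3, update dist[i][j] ← min(dist[i][j], dist[i][k] + dist[k][j]). The final matrix gives, for each (i, j), the minimum total weight of any directed path from i to j (possibly empty when i = j).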